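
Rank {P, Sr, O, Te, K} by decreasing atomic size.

K > Sr > Te > P > O

O is in period 2, group 16; P is in period 3, group 15; K is in period 4, group 1; Sr is in period 5, group 2; Te is in period 5, group 16.
Moving right in a period, electrons are added to the same shell under a stronger nuclear pull, so atoms get smaller; moving down, a new shell is opened and atoms get larger.
These span different periods and groups, so the two trends combine.
P > O: both effects reinforce here, so P is clearly the larger of the two.
Te > P: period and group pull opposite ways; the down-group shift dominates (136 vs 111 pm).
Sr > Te: Sr lies to the left of Te in period 5, so the across-period effect alone puts Sr larger.
K > Sr: the two effects oppose for this pair; the across-period effect wins (196 vs 185 pm).
Tabulated atomic radius (pm): O 63, P 111, K 196, Sr 185, Te 136.
So from largest to smallest: K > Sr > Te > P > O.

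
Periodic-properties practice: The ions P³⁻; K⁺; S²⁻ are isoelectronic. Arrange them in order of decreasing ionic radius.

All of these have 18 electrons, so size is governed by nuclear charge alone: the more protons, the stronger the pull on the same electron cloud, and the smaller the ion.
Nuclear charges: K⁺ (Z=19), S²⁻ (Z=16), P³⁻ (Z=15).
Largest to smallest: P³⁻ > S²⁻ > K⁺.

P³⁻, S²⁻, K⁺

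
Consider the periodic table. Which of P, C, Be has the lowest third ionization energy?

P

Consider each +2 ion: P²⁺ still has 3 valence electrons; C²⁺ still has 2 valence electrons; Be²⁺ is the bare [He] core.
Pulling an electron out of a noble-gas core costs far more than removing a remaining valence electron, so Be sits at the high end of IE_3.
Valence configurations: P²⁺ [Ne]3s²3p¹, C²⁺ [He]2s².
Approximate IE_3 values (kJ/mol): P 2914, C 4620, Be 14849.
Hence IE_3: P < C < Be.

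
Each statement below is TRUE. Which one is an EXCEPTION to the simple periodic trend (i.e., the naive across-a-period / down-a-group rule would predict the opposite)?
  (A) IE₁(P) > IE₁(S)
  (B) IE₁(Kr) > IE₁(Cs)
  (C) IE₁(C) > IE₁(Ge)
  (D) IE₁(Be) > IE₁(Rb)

(A)

The general trend: first ionization energy increases across a period and decreases down a group.
(A) P (period 3, group 15) vs S (period 3, group 16): the stated order contradicts the simple trend.
(B) Kr (period 4, group 18) vs Cs (period 6, group 1): the stated order agrees with the simple trend.
(C) C (period 2, group 14) vs Ge (period 4, group 14): the stated order agrees with the simple trend.
(D) Be (period 2, group 2) vs Rb (period 5, group 1): the stated order agrees with the simple trend.
The exception is (A): S (3p⁴) ionizes more easily than half-filled P (3p³) because the paired 3p electron in S is pushed out by e⁻–e⁻ repulsion.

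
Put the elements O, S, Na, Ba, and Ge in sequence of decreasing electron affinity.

S > O > Ge > Na > Ba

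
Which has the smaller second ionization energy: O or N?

After 1 electron has been removed, what remains? O⁺ still has 5 valence electrons; N⁺ still has 4 valence electrons.
All are still removing valence electrons, so compare the +1 ions as you would atoms: IE_2 generally rises across a period (higher Z_eff) and falls down a group (larger shell), subject to the usual subshell exceptions.
Valence configurations: O⁺ [He]2s²2p³, N⁺ [He]2s²2p².
The numbers (kJ/mol): O 3388, N 2856.
Putting it together, IE_2: N < O.

N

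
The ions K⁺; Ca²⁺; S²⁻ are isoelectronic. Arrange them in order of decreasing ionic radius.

All of these have 18 electrons, so size is governed by nuclear charge alone: the more protons, the stronger the pull on the same electron cloud, and the smaller the ion.
Nuclear charges: Ca²⁺ (Z=20), K⁺ (Z=19), S²⁻ (Z=16).
Largest to smallest: S²⁻ > K⁺ > Ca²⁺.

S²⁻ > K⁺ > Ca²⁺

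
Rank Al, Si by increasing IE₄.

After 3 electrons have been removed, what remains? Al³⁺ is the bare [Ne] core; Si³⁺ still has 1 valence electron.
Pulling an electron out of a noble-gas core costs far more than removing a remaining valence electron, so Al sits at the high end of IE_4.
Approximate IE_4 values (kJ/mol): Al 11577, Si 4356.
Putting it together, IE_4: Si < Al.

Si, Al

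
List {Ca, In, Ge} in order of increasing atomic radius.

Ge < In < Ca

Radius decreases left→right (rising Z_eff, same n) and increases top→bottom (higher n).
Here both period and group differ, so the two effects have to be weighed against each other.
In > Ge: relative to Ge, both the across-period and down-group shifts push In's atomic radius up.
Ca > In: the two effects oppose for this pair; the across-period effect wins (171 vs 142 pm).
Approximate values (pm): Ca 171, Ge 121, In 142.
So from smallest to largest: Ge < In < Ca.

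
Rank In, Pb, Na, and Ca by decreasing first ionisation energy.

Pb > Ca > In > Na

Na is in period 3, group 1; Ca is in period 4, group 2; In is in period 5, group 13; Pb is in period 6, group 14.
IE₁ increases left→right with effective nuclear charge and decreases top→bottom as the valence shell moves farther out.
A diagonal step moves right (one effect) and down (the opposite effect) at once.
In > Na: the two effects oppose for this pair; the across-period effect wins (558 vs 496 kJ/mol).
Ca > In: the two effects oppose for this pair; the down-group effect wins (590 vs 558 kJ/mol).
Pb > Ca: the two effects oppose for this pair; the across-period effect wins (716 vs 590 kJ/mol).
Tabulated first ionization energy (kJ/mol): Na 496, Ca 590, In 558, Pb 716.
So from highest to lowest: Pb > Ca > In > Na.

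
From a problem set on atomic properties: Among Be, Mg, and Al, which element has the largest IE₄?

The fourth ionization energy removes an electron from the +3 ion. For each element: Be³⁺ is already 1 electron into the core; Mg³⁺ is already 1 electron into the core; Al³⁺ is the bare [Ne] core.
All of these are removing an electron from a noble-gas core or deeper; the smaller core (lower principal quantum number) is held far more tightly, and within a period the higher nuclear charge binds the same core more tightly.
The numbers (kJ/mol): Be 21007, Mg 10543, Al 11577.
Overall IE_4 order: Mg < Al < Be.

Be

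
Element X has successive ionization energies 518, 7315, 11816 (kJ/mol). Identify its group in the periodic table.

Group 1

Look for the largest jump between consecutive ionization energies: IE2/IE1 ≈ 14.1, far larger than any earlier ratio.
That jump marks the point where a core electron is being removed. So the atom has 1 valence electron.
A main-group element with 1 valence electron is in group 1.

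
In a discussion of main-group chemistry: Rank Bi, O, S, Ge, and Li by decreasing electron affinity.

Li is in period 2, group 1; O is in period 2, group 16; S is in period 3, group 16; Ge is in period 4, group 14; Bi is in period 6, group 15.
Atoms with high Z_eff and room in the valence shell (especially the halogens) have the most exothermic electron affinities.
Here both period and group differ, so the two effects have to be weighed against each other.
Bi > Li: the two effects oppose for this pair; the across-period effect wins (91 vs 60 kJ/mol).
Ge > Bi: the two effects oppose for this pair; the down-group effect wins (119 vs 91 kJ/mol).
O > Ge: relative to Ge, both the across-period and down-group shifts push O's electron affinity up.
S > O: this pair runs against the simple trend — see the exception note.
Note the exception: S has a higher electron affinity than O, contrary to the simple trend — the compact 2p subshell of O repels the added electron more than S's larger 3p does.
For reference (kJ/mol): Li 60, O 141, S 200, Ge 119, Bi 91.
So from highest to lowest: S > O > Ge > Bi > Li.

S > O > Ge > Bi > Li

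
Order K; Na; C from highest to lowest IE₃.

After 2 electrons have been removed, what remains? K²⁺ is already 1 electron into the core; Na²⁺ is already 1 electron into the core; C²⁺ still has 2 valence electrons.
Usually core removal costs more than valence removal, but here the competition is close: a tightly held n=2 valence electron can cost more to remove than an n=3 core electron, so the actual values have to decide it.
Tabulated IE_3 (kJ/mol): K 4420, Na 6910, C 4620.
Putting it together, IE_3: K < C < Na.

Na > C > K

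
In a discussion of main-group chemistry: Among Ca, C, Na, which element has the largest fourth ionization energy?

IE_4 is the cost of taking one more electron from the +3 cation: Ca³⁺ is already 1 electron into the core; C³⁺ still has 1 valence electron; Na³⁺ is already 2 electrons into the core.
Breaking into a closed-shell core is much more expensive than removing a leftover valence electron — Ca and Na have the largest IE_4 here.
The numbers (kJ/mol): Ca 6491, C 6223, Na 9543.
Overall IE_4 order: C < Ca < Na.

Na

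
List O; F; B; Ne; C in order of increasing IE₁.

B, C, O, F, Ne

B is in period 2, group 13; C is in period 2, group 14; O is in period 2, group 16; F is in period 2, group 17; Ne is in period 2, group 18.
IE₁ increases left→right with effective nuclear charge and decreases top→bottom as the valence shell moves farther out.
All lie in period 2, so first ionization energy increases left to right.
So from lowest to highest: B < C < O < F < Ne.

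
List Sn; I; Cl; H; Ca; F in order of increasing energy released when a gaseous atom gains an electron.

Ca, H, Sn, I, F, Cl

H is in period 1, group 1; F is in period 2, group 17; Cl is in period 3, group 17; Ca is in period 4, group 2; Sn is in period 5, group 14; I is in period 5, group 17.
EA tends to increase across a period and decrease down a group, though the pattern is less regular than for IE or radius.
Here both period and group differ, so the two effects have to be weighed against each other.
H > Ca: the two effects oppose for this pair; the down-group effect wins (73 vs 2 kJ/mol).
Sn > H: the two effects oppose for this pair; the across-period effect wins (107 vs 73 kJ/mol).
I > Sn: both are in period 5; the period trend gives I the larger value.
F > I: F sits above I in group 17, so the down-group effect alone puts F higher.
Cl > F: this pair runs against the simple trend — see the exception note.
Note the exception: Cl has a higher electron affinity than F, contrary to the simple trend — F's small 2p subshell makes the incoming electron feel strong e⁻–e⁻ repulsion, so Cl actually releases more energy on gaining an electron.
Tabulated electron affinity (kJ/mol): H 73, F 328, Cl 349, Ca 2, Sn 107, I 295.
So from lowest to highest: Ca < H < Sn < I < F < Cl.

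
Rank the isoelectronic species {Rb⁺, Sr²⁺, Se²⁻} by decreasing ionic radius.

Se²⁻ > Rb⁺ > Sr²⁺

All of these have 36 electrons, so size is governed by nuclear charge alone: the more protons, the stronger the pull on the same electron cloud, and the smaller the ion.
Nuclear charges: Sr²⁺ (Z=38), Rb⁺ (Z=37), Se²⁻ (Z=34).
Largest to smallest: Se²⁻ > Rb⁺ > Sr²⁺.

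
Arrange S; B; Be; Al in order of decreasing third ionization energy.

Be > B > S > Al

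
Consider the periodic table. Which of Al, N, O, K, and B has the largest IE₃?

O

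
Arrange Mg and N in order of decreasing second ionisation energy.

N > Mg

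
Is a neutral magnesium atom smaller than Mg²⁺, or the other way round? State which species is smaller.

Mg²⁺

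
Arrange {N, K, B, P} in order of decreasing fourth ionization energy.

After 3 electrons have been removed, what remains? N³⁺ still has 2 valence electrons; K³⁺ is already 2 electrons into the core; B³⁺ is the bare [He] core; P³⁺ still has 2 valence electrons.
Usually core removal costs more than valence removal, but here the competition is close: a tightly held n=2 valence electron can cost more to remove than an n=3 core electron, so the actual values have to decide it.
Valence configurations: N³⁺ [He]2s², P³⁺ [Ne]3s².
Approximate IE_4 values (kJ/mol): N 7475, K 5877, B 25026, P 4964.
Putting it together, IE_4: P < K < N < B.

B, N, K, P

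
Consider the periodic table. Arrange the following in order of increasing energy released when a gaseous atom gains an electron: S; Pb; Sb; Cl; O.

Electron affinity generally becomes more exothermic across a period toward the halogens and less exothermic down a group.
Neither a single period nor a single group — weigh both effects.
Sb > Pb: both effects reinforce here, so Sb is clearly the higher of the two.
O > Sb: both effects reinforce here, so O is clearly the higher of the two.
S > O: this pair runs against the simple trend — see the exception note.
Cl > S: both are in period 3; the period trend gives Cl the larger value.
Note the exception: S has a higher electron affinity than O, contrary to the simple trend — the compact 2p subshell of O repels the added electron more than S's larger 3p does.
For reference (kJ/mol): O 141, S 200, Cl 349, Sb 103, Pb 35.
So from lowest to highest: Pb < Sb < O < S < Cl.

Pb < Sb < O < S < Cl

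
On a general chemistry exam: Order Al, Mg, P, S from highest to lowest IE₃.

Mg > S > P > Al

After 2 electrons have been removed, what remains? Al²⁺ still has 1 valence electron; Mg²⁺ is the bare [Ne] core; P²⁺ still has 3 valence electrons; S²⁺ still has 4 valence electrons.
Pulling an electron out of a noble-gas core costs far more than removing a remaining valence electron, so Mg sits at the high end of IE_3.
Valence configurations: Al²⁺ [Ne]3s¹, P²⁺ [Ne]3s²3p¹, S²⁺ [Ne]3s²3p².
The numbers (kJ/mol): Al 2745, Mg 7733, P 2914, S 3357.
Hence IE_3: Al < P < S < Mg.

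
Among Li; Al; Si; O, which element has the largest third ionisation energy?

After 2 electrons have been removed, what remains? Li²⁺ is already 1 electron into the core; Al²⁺ still has 1 valence electron; Si²⁺ still has 2 valence electrons; O²⁺ still has 4 valence electrons.
Pulling an electron out of a noble-gas core costs far more than removing a remaining valence electron, so Li sits at the high end of IE_3.
Valence configurations: Al²⁺ [Ne]3s¹, Si²⁺ [Ne]3s², O²⁺ [He]2s²2p².
Tabulated IE_3 (kJ/mol): Li 11815, Al 2745, Si 3232, O 5300.
Hence IE_3: Al < Si < O < Li.

Li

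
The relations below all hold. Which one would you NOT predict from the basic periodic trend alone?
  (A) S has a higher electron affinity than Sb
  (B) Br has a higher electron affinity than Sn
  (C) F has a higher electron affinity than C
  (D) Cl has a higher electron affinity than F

The general trend: electron affinity increases across a period and decreases down a group.
(A) S (period 3, group 16) vs Sb (period 5, group 15): the stated order agrees with the simple trend.
(B) Br (period 4, group 17) vs Sn (period 5, group 14): the stated order agrees with the simple trend.
(C) F (period 2, group 17) vs C (period 2, group 14): the stated order agrees with the simple trend.
(D) Cl (period 3, group 17) vs F (period 2, group 17): the stated order contradicts the simple trend.
The exception is (D): F's small 2p subshell makes the incoming electron feel strong e⁻–e⁻ repulsion, so Cl actually releases more energy on gaining an electron.

(D)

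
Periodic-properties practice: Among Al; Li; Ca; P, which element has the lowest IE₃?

IE_3 is the cost of taking one more electron from the +2 cation: Al²⁺ still has 1 valence electron; Li²⁺ is already 1 electron into the core; Ca²⁺ is the bare [Ar] core; P²⁺ still has 3 valence electrons.
Pulling an electron out of a noble-gas core costs far more than removing a remaining valence electron, so Ca and Li sit at the high end of IE_3.
Valence configurations: Al²⁺ [Ne]3s¹, P²⁺ [Ne]3s²3p¹.
The numbers (kJ/mol): Al 2745, Li 11815, Ca 4912, P 2914.
Hence IE_3: Al < P < Ca < Li.

Al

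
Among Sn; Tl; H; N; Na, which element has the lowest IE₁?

H is in period 1, group 1; N is in period 2, group 15; Na is in period 3, group 1; Sn is in period 5, group 14; Tl is in period 6, group 13.
First ionization energy rises across a period (greater Z_eff holds electrons more tightly) and falls down a group (valence electrons are farther from the nucleus).
Neither a single period nor a single group — weigh both effects.
Tl > Na: the two effects oppose for this pair; the across-period effect wins (589 vs 496 kJ/mol).
Sn > Tl: both effects reinforce here, so Sn is clearly the higher of the two.
H > Sn: period and group pull opposite ways; the down-group shift dominates (1312 vs 709 kJ/mol).
N > H: the two effects oppose for this pair; the across-period effect wins (1402 vs 1312 kJ/mol).
Tabulated first ionization energy (kJ/mol): H 1312, N 1402, Na 496, Sn 709, Tl 589.
The lowest IE₁ among these belongs to Na.

Na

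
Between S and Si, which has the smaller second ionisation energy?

Si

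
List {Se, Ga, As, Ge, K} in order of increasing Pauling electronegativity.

K, Ga, Ge, As, Se

K is in period 4, group 1; Ga is in period 4, group 13; Ge is in period 4, group 14; As is in period 4, group 15; Se is in period 4, group 16.
EN rises left→right (higher Z_eff, smaller atoms) and falls top→bottom (larger, more shielded atoms).
All lie in period 4, so electronegativity increases left to right.
So from lowest to highest: K < Ga < Ge < As < Se.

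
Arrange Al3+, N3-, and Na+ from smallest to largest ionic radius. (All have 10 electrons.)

Al3+ < Na+ < N3-

All of these have 10 electrons, so size is governed by nuclear charge alone: the more protons, the stronger the pull on the same electron cloud, and the smaller the ion.
Nuclear charges: Al3+ (Z=13), Na+ (Z=11), N3- (Z=7).
Smallest to largest: Al3+ < Na+ < N3-.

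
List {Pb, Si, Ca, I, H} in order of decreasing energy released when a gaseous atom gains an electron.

I, Si, H, Pb, Ca

H is in period 1, group 1; Si is in period 3, group 14; Ca is in period 4, group 2; I is in period 5, group 17; Pb is in period 6, group 14.
Adding an electron releases more energy for atoms nearer the top right (short of the noble gases).
These span different periods and groups, so the two trends combine.
Pb > Ca: period and group pull opposite ways; the across-period shift dominates (35 vs 2 kJ/mol).
H > Pb: period and group pull opposite ways; the down-group shift dominates (73 vs 35 kJ/mol).
Si > H: the two effects oppose for this pair; the across-period effect wins (134 vs 73 kJ/mol).
I > Si: the two effects oppose for this pair; the across-period effect wins (295 vs 134 kJ/mol).
For reference (kJ/mol): H 73, Si 134, Ca 2, I 295, Pb 35.
So from highest to lowest: I > Si > H > Pb > Ca.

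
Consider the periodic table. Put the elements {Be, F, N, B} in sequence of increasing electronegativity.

Be is in period 2, group 2; B is in period 2, group 13; N is in period 2, group 15; F is in period 2, group 17.
Smaller atoms with higher effective nuclear charge are more electronegative.
All lie in period 2, so electronegativity increases left to right.
So from lowest to highest: Be < B < N < F.

Be, B, N, F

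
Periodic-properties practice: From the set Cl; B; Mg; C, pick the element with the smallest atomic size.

B is in period 2, group 13; C is in period 2, group 14; Mg is in period 3, group 2; Cl is in period 3, group 17.
Moving right in a period, electrons are added to the same shell under a stronger nuclear pull, so atoms get smaller; moving down, a new shell is opened and atoms get larger.
These span different periods and groups, so the two trends combine.
B > C: both are in period 2; the period trend gives B the larger value.
Cl > B: the two effects oppose for this pair; the down-group effect wins (99 vs 85 pm).
Mg > Cl: Mg lies to the left of Cl in period 3, so the across-period effect alone puts Mg larger.
For reference (pm): B 85, C 75, Mg 139, Cl 99.
The smallest atomic size among these belongs to C.

C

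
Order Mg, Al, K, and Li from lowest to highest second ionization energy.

Mg, Al, K, Li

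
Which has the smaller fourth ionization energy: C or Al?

C

After 3 electrons have been removed, what remains? C³⁺ still has 1 valence electron; Al³⁺ is the bare [Ne] core.
Core electrons are held far more tightly than valence electrons, so Al tops the IE_4 order.
Approximate IE_4 values (kJ/mol): C 6223, Al 11577.
So the fourth ionization energies run C < Al.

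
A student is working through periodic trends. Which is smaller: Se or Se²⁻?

Forming Se²⁻ adds 2 electrons to Se. More electron–electron repulsion in the same shell, with unchanged nuclear charge, lets the cloud expand.
An anion is larger than its parent atom: Se²⁻ > Se.

Se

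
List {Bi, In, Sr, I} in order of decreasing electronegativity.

I > Bi > In > Sr

Sr is in period 5, group 2; In is in period 5, group 13; I is in period 5, group 17; Bi is in period 6, group 15.
Atoms toward the upper right of the periodic table pull bonding electrons most strongly.
Neither a single period nor a single group — weigh both effects.
In > Sr: both are in period 5; the period trend gives In the larger value.
Bi > In: period and group pull opposite ways; the across-period shift dominates (2.02 vs 1.78).
I > Bi: both effects reinforce here, so I is clearly the higher of the two.
Approximate values (Pauling): Sr 0.95, In 1.78, I 2.66, Bi 2.02.
So from highest to lowest: I > Bi > In > Sr.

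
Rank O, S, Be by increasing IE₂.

Consider each +1 ion: O⁺ still has 5 valence electrons; S⁺ still has 5 valence electrons; Be⁺ still has 1 valence electron.
All are still removing valence electrons, so compare the +1 ions as you would atoms: IE_2 generally rises across a period (higher Z_eff) and falls down a group (larger shell), subject to the usual subshell exceptions.
Valence configurations: O⁺ [He]2s²2p³, S⁺ [Ne]3s²3p³, Be⁺ [He]2s¹.
Approximate IE_2 values (kJ/mol): O 3388, S 2252, Be 1757.
So the second ionization energies run Be < S < O.

Be < S < O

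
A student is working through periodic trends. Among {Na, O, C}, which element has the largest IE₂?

After 1 electron has been removed, what remains? Na⁺ is the bare [Ne] core; O⁺ still has 5 valence electrons; C⁺ still has 3 valence electrons.
Breaking into a closed-shell core is much more expensive than removing a leftover valence electron — Na has the largest IE_2 here.
Valence configurations: O⁺ [He]2s²2p³, C⁺ [He]2s²2p¹.
Tabulated IE_2 (kJ/mol): Na 4562, O 3388, C 2353.
Hence IE_2: C < O < Na.

Na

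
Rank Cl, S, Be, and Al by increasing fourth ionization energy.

The fourth ionization energy removes an electron from the +3 ion. For each element: Cl³⁺ still has 4 valence electrons; S³⁺ still has 3 valence electrons; Be³⁺ is already 1 electron into the core; Al³⁺ is the bare [Ne] core.
Core electrons are held far more tightly than valence electrons, so Al and Be top the IE_4 order.
Valence configurations: Cl³⁺ [Ne]3s²3p², S³⁺ [Ne]3s²3p¹.
Approximate IE_4 values (kJ/mol): Cl 5159, S 4556, Be 21007, Al 11577.
Putting it together, IE_4: S < Cl < Al < Be.

S < Cl < Al < Be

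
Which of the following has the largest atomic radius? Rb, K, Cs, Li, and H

Cs

Across a period the added protons contract the valence shell; down a group each new principal shell makes the atom larger.
All are in group 1, so atomic radius increases down the group.
The largest atomic radius among these belongs to Cs.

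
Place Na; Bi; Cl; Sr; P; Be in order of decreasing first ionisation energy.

First ionization energy rises across a period (greater Z_eff holds electrons more tightly) and falls down a group (valence electrons are farther from the nucleus).
These span different periods and groups, so the two trends combine.
Sr > Na: period and group pull opposite ways; the across-period shift dominates (550 vs 496 kJ/mol).
Bi > Sr: the two effects oppose for this pair; the across-period effect wins (703 vs 550 kJ/mol).
Be > Bi: the two effects oppose for this pair; the down-group effect wins (900 vs 703 kJ/mol).
P > Be: the two effects oppose for this pair; the across-period effect wins (1012 vs 900 kJ/mol).
Cl > P: Cl lies to the right of P in period 3, so the across-period effect alone puts Cl higher.
Tabulated first ionization energy (kJ/mol): Be 900, Na 496, P 1012, Cl 1251, Sr 550, Bi 703.
So from highest to lowest: Cl > P > Be > Bi > Sr > Na.

Cl > P > Be > Bi > Sr > Na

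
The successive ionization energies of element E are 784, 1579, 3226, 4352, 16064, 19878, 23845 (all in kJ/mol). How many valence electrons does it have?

4

Look for the largest jump between consecutive ionization energies: IE5/IE4 ≈ 3.7, far larger than any earlier ratio.
That jump marks the point where a core electron is being removed. So the atom has 4 valence electrons.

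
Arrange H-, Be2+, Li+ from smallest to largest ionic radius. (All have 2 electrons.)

All of these have 2 electrons, so size is governed by nuclear charge alone: the more protons, the stronger the pull on the same electron cloud, and the smaller the ion.
Nuclear charges: Be2+ (Z=4), Li+ (Z=3), H- (Z=1).
Smallest to largest: Be2+ < Li+ < H-.

Be2+ < Li+ < H-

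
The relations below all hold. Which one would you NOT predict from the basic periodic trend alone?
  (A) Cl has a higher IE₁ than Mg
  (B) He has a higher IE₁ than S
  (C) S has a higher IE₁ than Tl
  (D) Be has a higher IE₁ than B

The general trend: IE₁ increases across a period and decreases down a group.
(A) Cl (period 3, group 17) vs Mg (period 3, group 2): the stated order agrees with the simple trend.
(B) He (period 1, group 18) vs S (period 3, group 16): the stated order agrees with the simple trend.
(C) S (period 3, group 16) vs Tl (period 6, group 13): the stated order agrees with the simple trend.
(D) Be (period 2, group 2) vs B (period 2, group 13): the stated order contradicts the simple trend.
The exception is (D): removing B's lone 2p electron is easier than breaking Be's filled 2s².

(D)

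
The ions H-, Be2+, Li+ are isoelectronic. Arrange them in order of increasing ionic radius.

All of these have 2 electrons, so size is governed by nuclear charge alone: the more protons, the stronger the pull on the same electron cloud, and the smaller the ion.
Nuclear charges: Be2+ (Z=4), Li+ (Z=3), H- (Z=1).
Smallest to largest: Be2+ < Li+ < H-.

Be2+, Li+, H-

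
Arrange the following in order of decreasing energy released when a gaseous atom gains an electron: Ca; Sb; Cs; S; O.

S > O > Sb > Cs > Ca

O is in period 2, group 16; S is in period 3, group 16; Ca is in period 4, group 2; Sb is in period 5, group 15; Cs is in period 6, group 1.
Adding an electron releases more energy for atoms nearer the top right (short of the noble gases).
These span different periods and groups, so the two trends combine.
Cs > Ca: this pair runs against the simple trend — see the exception note.
Sb > Cs: both effects reinforce here, so Sb is clearly the higher of the two.
O > Sb: relative to Sb, both the across-period and down-group shifts push O's electron affinity up.
S > O: this pair runs against the simple trend — see the exception note.
Note the exception: Cs has a higher electron affinity than Ca, contrary to the simple trend — adding an electron to Ca (ns²) has to open a new, higher-energy np subshell, which is unfavourable.
Note the exception: S has a higher electron affinity than O, contrary to the simple trend — the compact 2p subshell of O repels the added electron more than S's larger 3p does.
Approximate values (kJ/mol): O 141, S 200, Ca 2, Sb 103, Cs 46.
So from highest to lowest: S > O > Sb > Cs > Ca.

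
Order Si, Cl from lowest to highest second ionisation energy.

After 1 electron has been removed, what remains? Si⁺ still has 3 valence electrons; Cl⁺ still has 6 valence electrons.
All are still removing valence electrons, so compare the +1 ions as you would atoms: IE_2 generally rises across a period (higher Z_eff) and falls down a group (larger shell), subject to the usual subshell exceptions.
Valence configurations: Si⁺ [Ne]3s²3p¹, Cl⁺ [Ne]3s²3p⁴.
Tabulated IE_2 (kJ/mol): Si 1577, Cl 2298.
Putting it together, IE_2: Si < Cl.

Si < Cl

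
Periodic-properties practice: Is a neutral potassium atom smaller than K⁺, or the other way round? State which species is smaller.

Forming K⁺ removes 1 electron from K. Fewer electrons for the same nuclear charge means less shielding and a higher Z_eff on the remaining electrons, and for main-group metals the entire outer shell is lost.
A cation is smaller than its parent atom: K⁺ < K.

K⁺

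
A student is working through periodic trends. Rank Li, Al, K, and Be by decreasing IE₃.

Be, Li, K, Al

After 2 electrons have been removed, what remains? Li²⁺ is already 1 electron into the core; Al²⁺ still has 1 valence electron; K²⁺ is already 1 electron into the core; Be²⁺ is the bare [He] core.
Pulling an electron out of a noble-gas core costs far more than removing a remaining valence electron, so K, Li and Be sit at the high end of IE_3.
Tabulated IE_3 (kJ/mol): Li 11815, Al 2745, K 4420, Be 14849.
So the third ionization energies run Al < K < Li < Be.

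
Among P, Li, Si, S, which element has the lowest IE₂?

Consider each +1 ion: P⁺ still has 4 valence electrons; Li⁺ is the bare [He] core; Si⁺ still has 3 valence electrons; S⁺ still has 5 valence electrons.
Core electrons are held far more tightly than valence electrons, so Li tops the IE_2 order.
Valence configurations: P⁺ [Ne]3s²3p², Si⁺ [Ne]3s²3p¹, S⁺ [Ne]3s²3p³.
The numbers (kJ/mol): P 1907, Li 7298, Si 1577, S 2252.
So the second ionization energies run Si < P < S < Li.

Si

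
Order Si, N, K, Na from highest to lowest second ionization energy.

The second ionization energy removes an electron from the +1 ion. For each element: Si⁺ still has 3 valence electrons; N⁺ still has 4 valence electrons; K⁺ is the bare [Ar] core; Na⁺ is the bare [Ne] core.
Core electrons are held far more tightly than valence electrons, so K and Na top the IE_2 order.
Valence configurations: Si⁺ [Ne]3s²3p¹, N⁺ [He]2s²2p².
Tabulated IE_2 (kJ/mol): Si 1577, N 2856, K 3052, Na 4562.
So the second ionization energies run Si < N < K < Na.

Na, K, N, Si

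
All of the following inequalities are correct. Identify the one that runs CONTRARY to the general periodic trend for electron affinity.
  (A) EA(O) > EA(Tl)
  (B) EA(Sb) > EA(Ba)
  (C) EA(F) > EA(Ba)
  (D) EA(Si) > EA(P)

(D)

The general trend: electron affinity increases across a period and decreases down a group.
(A) O (period 2, group 16) vs Tl (period 6, group 13): the stated order agrees with the simple trend.
(B) Sb (period 5, group 15) vs Ba (period 6, group 2): the stated order agrees with the simple trend.
(C) F (period 2, group 17) vs Ba (period 6, group 2): the stated order agrees with the simple trend.
(D) Si (period 3, group 14) vs P (period 3, group 15): the stated order contradicts the simple trend.
The exception is (D): adding an electron to P's half-filled 3p³ is unfavourable, so Si (3p²) has the more exothermic EA.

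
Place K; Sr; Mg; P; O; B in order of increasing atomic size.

O < B < P < Mg < Sr < K

B is in period 2, group 13; O is in period 2, group 16; Mg is in period 3, group 2; P is in period 3, group 15; K is in period 4, group 1; Sr is in period 5, group 2.
Across a period the added protons contract the valence shell; down a group each new principal shell makes the atom larger.
These span different periods and groups, so the two trends combine.
B > O: B lies to the left of O in period 2, so the across-period effect alone puts B larger.
P > B: period and group pull opposite ways; the down-group shift dominates (111 vs 85 pm).
Mg > P: both are in period 3; the period trend gives Mg the larger value.
Sr > Mg: they share group 2; the group trend gives Sr the larger value.
K > Sr: the two effects oppose for this pair; the across-period effect wins (196 vs 185 pm).
Approximate values (pm): B 85, O 63, Mg 139, P 111, K 196, Sr 185.
So from smallest to largest: O < B < P < Mg < Sr < K.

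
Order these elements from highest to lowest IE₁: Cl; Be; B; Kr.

Be is in period 2, group 2; B is in period 2, group 13; Cl is in period 3, group 17; Kr is in period 4, group 18.
Across a period the outer electron is held more tightly (higher IE₁); down a group it sits in a higher shell, more shielded, and comes off more easily.
Here both period and group differ, so the two effects have to be weighed against each other.
Be > B: this pair runs against the simple trend — see the exception note.
Cl > Be: the two effects oppose for this pair; the across-period effect wins (1251 vs 900 kJ/mol).
Kr > Cl: period and group pull opposite ways; the across-period shift dominates (1351 vs 1251 kJ/mol).
Note the exception: Be has a higher first ionization energy than B, contrary to the simple trend — removing B's lone 2p electron is easier than breaking Be's filled 2s².
Tabulated first ionization energy (kJ/mol): Be 900, B 801, Cl 1251, Kr 1351.
So from highest to lowest: Kr > Cl > Be > B.

Kr > Cl > Be > B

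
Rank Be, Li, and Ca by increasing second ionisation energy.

After 1 electron has been removed, what remains? Be⁺ still has 1 valence electron; Li⁺ is the bare [He] core; Ca⁺ still has 1 valence electron.
Pulling an electron out of a noble-gas core costs far more than removing a remaining valence electron, so Li sits at the high end of IE_2.
Valence configurations: Be⁺ [He]2s¹, Ca⁺ [Ar]4s¹.
Tabulated IE_2 (kJ/mol): Be 1757, Li 7298, Ca 1145.
Putting it together, IE_2: Ca < Be < Li.

Ca < Be < Li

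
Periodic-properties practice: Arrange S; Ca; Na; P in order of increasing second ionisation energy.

Ca, P, S, Na

Consider each +1 ion: S⁺ still has 5 valence electrons; Ca⁺ still has 1 valence electron; Na⁺ is the bare [Ne] core; P⁺ still has 4 valence electrons.
Core electrons are held far more tightly than valence electrons, so Na tops the IE_2 order.
Valence configurations: S⁺ [Ne]3s²3p³, Ca⁺ [Ar]4s¹, P⁺ [Ne]3s²3p².
Approximate IE_2 values (kJ/mol): S 2252, Ca 1145, Na 4562, P 1907.
Overall IE_2 order: Ca < P < S < Na.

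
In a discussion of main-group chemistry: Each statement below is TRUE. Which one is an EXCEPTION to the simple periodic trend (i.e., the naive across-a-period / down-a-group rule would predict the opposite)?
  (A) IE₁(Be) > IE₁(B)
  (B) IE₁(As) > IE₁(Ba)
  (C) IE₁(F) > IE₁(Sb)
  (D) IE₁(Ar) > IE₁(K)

(A)

The general trend: first ionisation energy increases across a period and decreases down a group.
(A) Be (period 2, group 2) vs B (period 2, group 13): the stated order contradicts the simple trend.
(B) As (period 4, group 15) vs Ba (period 6, group 2): the stated order agrees with the simple trend.
(C) F (period 2, group 17) vs Sb (period 5, group 15): the stated order agrees with the simple trend.
(D) Ar (period 3, group 18) vs K (period 4, group 1): the stated order agrees with the simple trend.
The exception is (A): removing B's lone 2p electron is easier than breaking Be's filled 2s².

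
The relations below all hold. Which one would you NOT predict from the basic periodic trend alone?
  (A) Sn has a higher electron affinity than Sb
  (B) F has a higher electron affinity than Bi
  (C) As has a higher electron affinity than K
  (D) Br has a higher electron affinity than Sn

The general trend: electron affinity increases across a period and decreases down a group.
(A) Sn (period 5, group 14) vs Sb (period 5, group 15): the stated order contradicts the simple trend.
(B) F (period 2, group 17) vs Bi (period 6, group 15): the stated order agrees with the simple trend.
(C) As (period 4, group 15) vs K (period 4, group 1): the stated order agrees with the simple trend.
(D) Br (period 4, group 17) vs Sn (period 5, group 14): the stated order agrees with the simple trend.
The exception is (A): adding an electron to Sb's half-filled 5p³ is unfavourable, so Sn has the more exothermic EA.

(A)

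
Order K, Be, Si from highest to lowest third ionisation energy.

Be > K > Si

IE_3 is the cost of taking one more electron from the +2 cation: K²⁺ is already 1 electron into the core; Be²⁺ is the bare [He] core; Si²⁺ still has 2 valence electrons.
Breaking into a closed-shell core is much more expensive than removing a leftover valence electron — K and Be have the largest IE_3 here.
The numbers (kJ/mol): K 4420, Be 14849, Si 3232.
Putting it together, IE_3: Si < K < Be.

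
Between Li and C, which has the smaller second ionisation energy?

C

After 1 electron has been removed, what remains? Li⁺ is the bare [He] core; C⁺ still has 3 valence electrons.
Pulling an electron out of a noble-gas core costs far more than removing a remaining valence electron, so Li sits at the high end of IE_2.
Tabulated IE_2 (kJ/mol): Li 7298, C 2353.
Overall IE_2 order: C < Li.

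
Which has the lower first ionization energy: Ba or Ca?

Ba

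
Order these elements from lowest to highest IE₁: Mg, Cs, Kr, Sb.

Cs < Mg < Sb < Kr

Mg is in period 3, group 2; Kr is in period 4, group 18; Sb is in period 5, group 15; Cs is in period 6, group 1.
Across a period the outer electron is held more tightly (higher IE₁); down a group it sits in a higher shell, more shielded, and comes off more easily.
These span different periods and groups, so the two trends combine.
Mg > Cs: relative to Cs, both the across-period and down-group shifts push Mg's first ionization energy up.
Sb > Mg: the two effects oppose for this pair; the across-period effect wins (831 vs 738 kJ/mol).
Kr > Sb: relative to Sb, both the across-period and down-group shifts push Kr's first ionization energy up.
Tabulated first ionization energy (kJ/mol): Mg 738, Kr 1351, Sb 831, Cs 376.
So from lowest to highest: Cs < Mg < Sb < Kr.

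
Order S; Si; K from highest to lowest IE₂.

K > S > Si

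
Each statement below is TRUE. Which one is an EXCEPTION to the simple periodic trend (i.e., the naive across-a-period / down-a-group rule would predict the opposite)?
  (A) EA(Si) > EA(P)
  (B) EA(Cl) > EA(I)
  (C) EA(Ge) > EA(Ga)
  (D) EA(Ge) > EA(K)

(A)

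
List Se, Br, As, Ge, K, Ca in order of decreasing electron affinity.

Electron affinity generally becomes more exothermic across a period toward the halogens and less exothermic down a group.
All lie in period 4; the across-period trend (electron affinity increases left to right) applies, with the exception below.
Note the exception: K has a higher electron affinity than Ca, contrary to the simple trend — adding an electron to Ca (ns²) has to open a new, higher-energy np subshell, which is unfavourable.
Note the exception: Ge has a higher electron affinity than As, contrary to the simple trend — adding an electron to As's half-filled 4p³ is unfavourable, so Ge (4p²) has the more exothermic EA.
Approximate values (kJ/mol): K 48, Ca 2, Ge 119, As 78, Se 195, Br 325.
So from highest to lowest: Br > Se > Ge > As > K > Ca.

Br, Se, Ge, As, K, Ca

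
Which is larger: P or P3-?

P3-

Forming P3- adds 3 electrons to P. More electron–electron repulsion in the same shell, with unchanged nuclear charge, lets the cloud expand.
An anion is larger than its parent atom: P3- > P.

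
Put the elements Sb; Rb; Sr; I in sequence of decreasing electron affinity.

I > Sb > Rb > Sr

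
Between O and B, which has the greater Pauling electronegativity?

O

B is in period 2, group 13; O is in period 2, group 16.
Smaller atoms with higher effective nuclear charge are more electronegative.
All lie in period 2, so electronegativity increases left to right.
So O has the greater Pauling electronegativity (O > B).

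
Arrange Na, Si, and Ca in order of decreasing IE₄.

After 3 electrons have been removed, what remains? Na³⁺ is already 2 electrons into the core; Si³⁺ still has 1 valence electron; Ca³⁺ is already 1 electron into the core.
Core electrons are held far more tightly than valence electrons, so Ca and Na top the IE_4 order.
Approximate IE_4 values (kJ/mol): Na 9543, Si 4356, Ca 6491.
Overall IE_4 order: Si < Ca < Na.

Na, Ca, Si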